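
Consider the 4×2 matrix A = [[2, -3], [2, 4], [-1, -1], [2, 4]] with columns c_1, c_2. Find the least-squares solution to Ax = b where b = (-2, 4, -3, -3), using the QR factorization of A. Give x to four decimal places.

c_1 = (2, 2, -1, 2); ‖c_1‖ = 3.6056, so e_1 = (0.5547, 0.5547, -0.2774, 0.5547).
e_1·c_2 = 0.5547·(-3) + 0.5547·4 + (-0.2774)·(-1) + 0.5547·4 = 3.0509.
u_2 = c_2 − 3.0509·e_1 = (-4.6923, 2.3077, -0.1538, 2.3077).
‖u_2‖ = 5.7177, so e_2 = (-0.8207, 0.4036, -0.0269, 0.4036).
Qᵀb = (0.2774, 2.1256).
Back-substitute: x_2 = 2.1256/5.7177 = 0.3718.
x_1 = (0.2774 − 3.0509·0.3718)/3.6056 = -0.2376.

x = (-0.2376, 0.3718)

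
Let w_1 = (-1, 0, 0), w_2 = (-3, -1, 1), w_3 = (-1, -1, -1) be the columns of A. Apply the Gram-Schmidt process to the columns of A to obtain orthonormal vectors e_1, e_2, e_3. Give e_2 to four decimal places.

w_1 = (-1, 0, 0); ‖w_1‖ = 1.0000, so e_1 = (-1.0000, 0.0000, 0.0000).
e_1·w_2 = (-1.0000)·(-3) + 0.0000·(-1) + 0.0000·1 = 3.0000.
u_2 = w_2 − 3.0000·e_1 = (0.0000, -1.0000, 1.0000).
‖u_2‖ = 1.4142, so e_2 = (0.0000, -0.7071, 0.7071).

e_2 = (0.0000, -0.7071, 0.7071)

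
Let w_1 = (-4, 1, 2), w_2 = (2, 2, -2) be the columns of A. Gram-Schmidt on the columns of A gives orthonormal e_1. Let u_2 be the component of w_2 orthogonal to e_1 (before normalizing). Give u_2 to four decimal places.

u_2 = (0.0952, 2.4762, -1.0476)

w_1 = (-4, 1, 2); ‖w_1‖ = 4.5826, so e_1 = (-0.8729, 0.2182, 0.4364).
e_1·w_2 = (-0.8729)·2 + 0.2182·2 + 0.4364·(-2) = -2.1822.
u_2 = w_2 + 2.1822·e_1 = (0.0952, 2.4762, -1.0476).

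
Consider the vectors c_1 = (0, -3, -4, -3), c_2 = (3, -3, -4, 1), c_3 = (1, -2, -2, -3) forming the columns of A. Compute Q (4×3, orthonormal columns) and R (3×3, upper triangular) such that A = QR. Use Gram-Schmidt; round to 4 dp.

c_1 = (0, -3, -4, -3); ‖c_1‖ = 5.8310, so e_1 = (0.0000, -0.5145, -0.6860, -0.5145).
e_1·c_2 = 0.0000·3 + (-0.5145)·(-3) + (-0.6860)·(-4) + (-0.5145)·1 = 3.7730.
u_2 = c_2 − 3.7730·e_1 = (3.0000, -1.0588, -1.4118, 2.9412).
‖u_2‖ = 4.5568, so e_2 = (0.6584, -0.2324, -0.3098, 0.6454).
e_1·c_3 = 0.0000·1 + (-0.5145)·(-2) + (-0.6860)·(-2) + (-0.5145)·(-3) = 3.9445; e_2·c_3 = 0.6584·1 + (-0.2324)·(-2) + (-0.3098)·(-2) + 0.6454·(-3) = -0.1936.
u_3 = c_3 − 3.9445·e_1 + 0.1936·e_2 = (1.1275, -0.0156, 0.6459, -0.8456).
‖u_3‖ = 1.5504, so e_3 = (0.7272, -0.0100, 0.4166, -0.5454).

Q = [[0.0000, 0.6584, 0.7272], [-0.5145, -0.2324, -0.0100], [-0.6860, -0.3098, 0.4166], [-0.5145, 0.6454, -0.5454]], R = [[5.8310, 3.7730, 3.9445], [0.0000, 4.5568, -0.1936], [0.0000, 0.0000, 1.5504]]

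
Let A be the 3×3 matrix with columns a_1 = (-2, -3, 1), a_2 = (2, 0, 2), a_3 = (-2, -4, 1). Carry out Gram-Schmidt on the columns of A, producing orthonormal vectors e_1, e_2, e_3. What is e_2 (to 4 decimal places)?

e_1 = a_1/‖a_1‖ = (-2, -3, 1)/3.7417 = (-0.5345, -0.8018, 0.2673).
r_{12} = e_1·a_2 = -0.5345.
u_2 = a_2 + 0.5345·e_1 = (1.7143, -0.4286, 2.1429).
‖u_2‖ = 2.7775, so e_2 = (0.6172, -0.1543, 0.7715).

e_2 = (0.6172, -0.1543, 0.7715)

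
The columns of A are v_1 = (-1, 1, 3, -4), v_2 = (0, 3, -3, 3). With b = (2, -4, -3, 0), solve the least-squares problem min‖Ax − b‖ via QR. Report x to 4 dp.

e_1 = v_1/‖v_1‖ = (-1, 1, 3, -4)/5.1962 = (-0.1925, 0.1925, 0.5774, -0.7698).
r_{12} = e_1·v_2 = -3.4641.
u_2 = v_2 + 3.4641·e_1 = (-0.6667, 3.6667, -1.0000, 0.3333).
‖u_2‖ = 3.8730, so e_2 = (-0.1721, 0.9467, -0.2582, 0.0861).
Qᵀb = (-2.8868, -3.3566).
Back-substitute: x_2 = -3.3566/3.8730 = -0.8667.
x_1 = (-2.8868 + 3.4641·(-0.8667))/5.1962 = -1.1333.

x = (-1.1333, -0.8667)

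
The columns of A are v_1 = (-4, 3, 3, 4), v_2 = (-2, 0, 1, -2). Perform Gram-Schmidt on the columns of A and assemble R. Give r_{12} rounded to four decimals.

r_{12} = 0.4243

v_1 = (-4, 3, 3, 4); ‖v_1‖ = 7.0711, so q_1 = (-0.5657, 0.4243, 0.4243, 0.5657).
r_{12} = q_1·v_2 = 0.4243.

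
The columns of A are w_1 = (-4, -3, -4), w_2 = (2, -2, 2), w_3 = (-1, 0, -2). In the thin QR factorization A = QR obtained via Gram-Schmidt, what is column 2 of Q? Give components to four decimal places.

w_1 = (-4, -3, -4); ‖w_1‖ = 6.4031, so e_1 = (-0.6247, -0.4685, -0.6247).
e_1·w_2 = (-0.6247)·2 + (-0.4685)·(-2) + (-0.6247)·2 = -1.5617.
u_2 = w_2 + 1.5617·e_1 = (1.0244, -2.7317, 1.0244).
‖u_2‖ = 3.0921, so e_2 = (0.3313, -0.8835, 0.3313).

e_2 = (0.3313, -0.8835, 0.3313)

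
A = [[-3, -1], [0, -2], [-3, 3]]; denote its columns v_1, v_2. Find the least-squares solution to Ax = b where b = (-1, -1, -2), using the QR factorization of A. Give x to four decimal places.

q_1 = v_1/‖v_1‖ = (-3, 0, -3)/4.2426 = (-0.7071, 0.0000, -0.7071).
r_{12} = q_1·v_2 = -1.4142.
u_2 = v_2 + 1.4142·q_1 = (-2.0000, -2.0000, 2.0000).
‖u_2‖ = 3.4641, so q_2 = (-0.5774, -0.5774, 0.5774).
Qᵀb = (2.1213, 0.0000).
Back-substitute: x_2 = 0.0000/3.4641 = 0.0000.
x_1 = (2.1213 + 1.4142·0.0000)/4.2426 = 0.5000.

x = (0.5000, 0.0000)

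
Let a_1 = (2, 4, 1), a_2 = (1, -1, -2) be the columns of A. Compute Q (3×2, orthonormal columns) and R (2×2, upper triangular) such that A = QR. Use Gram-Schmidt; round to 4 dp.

Q = [[0.4364, 0.6034], [0.8729, -0.1040], [0.2182, -0.7906]], R = [[4.5826, -0.8729], [0.0000, 2.2887]]

e_1 = a_1/‖a_1‖ = (2, 4, 1)/4.5826 = (0.4364, 0.8729, 0.2182).
r_{12} = e_1·a_2 = -0.8729.
u_2 = a_2 + 0.8729·e_1 = (1.3810, -0.2381, -1.8095).
‖u_2‖ = 2.2887, so e_2 = (0.6034, -0.1040, -0.7906).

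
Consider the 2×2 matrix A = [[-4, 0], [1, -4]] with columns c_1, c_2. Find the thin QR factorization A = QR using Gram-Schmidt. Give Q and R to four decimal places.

Q = [[-0.9701, -0.2425], [0.2425, -0.9701]], R = [[4.1231, -0.9701], [0.0000, 3.8806]]

c_1 = (-4, 1); ‖c_1‖ = 4.1231, so q_1 = (-0.9701, 0.2425).
q_1·c_2 = (-0.9701)·0 + 0.2425·(-4) = -0.9701.
u_2 = c_2 + 0.9701·q_1 = (-0.9412, -3.7647).
‖u_2‖ = 3.8806, so q_2 = (-0.2425, -0.9701).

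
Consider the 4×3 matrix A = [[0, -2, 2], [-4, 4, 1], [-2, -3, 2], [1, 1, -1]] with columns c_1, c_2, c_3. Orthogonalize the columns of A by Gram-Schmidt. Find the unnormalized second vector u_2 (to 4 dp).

q_1 = c_1/‖c_1‖ = (0, -4, -2, 1)/4.5826 = (0.0000, -0.8729, -0.4364, 0.2182).
r_{12} = q_1·c_2 = -1.9640.
u_2 = c_2 + 1.9640·q_1 = (-2.0000, 2.2857, -3.8571, 1.4286).

u_2 = (-2.0000, 2.2857, -3.8571, 1.4286)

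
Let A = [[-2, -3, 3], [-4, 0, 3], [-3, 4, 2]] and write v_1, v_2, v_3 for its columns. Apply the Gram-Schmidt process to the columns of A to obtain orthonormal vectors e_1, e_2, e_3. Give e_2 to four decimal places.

e_2 = (-0.7004, -0.1698, 0.6933)

e_1 = v_1/‖v_1‖ = (-2, -4, -3)/5.3852 = (-0.3714, -0.7428, -0.5571).
r_{12} = e_1·v_2 = -1.1142.
u_2 = v_2 + 1.1142·e_1 = (-3.4138, -0.8276, 3.3793).
‖u_2‖ = 4.8743, so e_2 = (-0.7004, -0.1698, 0.6933).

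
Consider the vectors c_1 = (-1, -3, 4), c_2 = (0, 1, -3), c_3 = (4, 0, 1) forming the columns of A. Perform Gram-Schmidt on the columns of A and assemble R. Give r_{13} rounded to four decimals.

e_1 = c_1/‖c_1‖ = (-1, -3, 4)/5.0990 = (-0.1961, -0.5883, 0.7845).
r_{13} = e_1·c_3 = 0.0000.

r_{13} = 0.0000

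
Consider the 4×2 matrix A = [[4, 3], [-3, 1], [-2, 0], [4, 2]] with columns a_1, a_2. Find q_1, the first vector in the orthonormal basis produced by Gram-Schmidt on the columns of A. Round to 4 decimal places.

q_1 = a_1/‖a_1‖ = (4, -3, -2, 4)/6.7082 = (0.5963, -0.4472, -0.2981, 0.5963).

q_1 = (0.5963, -0.4472, -0.2981, 0.5963)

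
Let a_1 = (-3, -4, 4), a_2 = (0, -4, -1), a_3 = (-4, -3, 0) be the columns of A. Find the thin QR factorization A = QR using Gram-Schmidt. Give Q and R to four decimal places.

Q = [[-0.4685, 0.2391, -0.8505], [-0.6247, -0.7704, 0.1276], [0.6247, -0.5911, -0.5103]], R = [[6.4031, 1.8741, 3.7482], [0.0000, 3.6726, 1.3548], [0.0000, 0.0000, 3.0192]]

a_1 = (-3, -4, 4); ‖a_1‖ = 6.4031, so q_1 = (-0.4685, -0.6247, 0.6247).
q_1·a_2 = (-0.4685)·0 + (-0.6247)·(-4) + 0.6247·(-1) = 1.8741.
u_2 = a_2 − 1.8741·q_1 = (0.8780, -2.8293, -2.1707).
‖u_2‖ = 3.6726, so q_2 = (0.2391, -0.7704, -0.5911).
q_1·a_3 = (-0.4685)·(-4) + (-0.6247)·(-3) + 0.6247·0 = 3.7482; q_2·a_3 = 0.2391·(-4) + (-0.7704)·(-3) + (-0.5911)·0 = 1.3548.
u_3 = a_3 − 3.7482·q_1 − 1.3548·q_2 = (-2.5678, 0.3852, -1.5407).
‖u_3‖ = 3.0192, so q_3 = (-0.8505, 0.1276, -0.5103).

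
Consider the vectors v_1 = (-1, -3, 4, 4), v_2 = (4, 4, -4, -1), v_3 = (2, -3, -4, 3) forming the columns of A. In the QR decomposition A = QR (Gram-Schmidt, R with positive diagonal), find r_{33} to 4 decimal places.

e_1 = v_1/‖v_1‖ = (-1, -3, 4, 4)/6.4807 = (-0.1543, -0.4629, 0.6172, 0.6172).
r_{12} = e_1·v_2 = -5.5549.
u_2 = v_2 + 5.5549·e_1 = (3.1429, 1.4286, -0.5714, 2.4286).
‖u_2‖ = 4.2594, so e_2 = (0.7379, 0.3354, -0.1342, 0.5702).
r_{13} = e_1·v_3 = 0.4629; r_{23} = e_2·v_3 = 2.7167.
u_3 = v_3 − 0.4629·e_1 − 2.7167·e_2 = (0.0669, -3.6969, -3.9213, 1.1654).
r_{33} = ‖u_3‖ = 5.5141.

r_{33} = 5.5141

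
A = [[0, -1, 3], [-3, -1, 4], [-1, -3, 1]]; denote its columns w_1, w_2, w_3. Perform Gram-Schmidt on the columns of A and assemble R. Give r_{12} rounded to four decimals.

r_{12} = 1.8974

e_1 = w_1/‖w_1‖ = (0, -3, -1)/3.1623 = (0.0000, -0.9487, -0.3162).
r_{12} = e_1·w_2 = 1.8974.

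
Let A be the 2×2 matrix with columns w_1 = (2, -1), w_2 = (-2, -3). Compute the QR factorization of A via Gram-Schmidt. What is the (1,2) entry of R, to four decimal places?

w_1 = (2, -1); ‖w_1‖ = 2.2361, so e_1 = (0.8944, -0.4472).
r_{12} = e_1·w_2 = -0.4472.

r_{12} = -0.4472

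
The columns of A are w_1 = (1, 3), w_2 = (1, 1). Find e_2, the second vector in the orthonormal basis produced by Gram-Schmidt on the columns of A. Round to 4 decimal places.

e_2 = (0.9487, -0.3162)

w_1 = (1, 3); ‖w_1‖ = 3.1623, so e_1 = (0.3162, 0.9487).
e_1·w_2 = 0.3162·1 + 0.9487·1 = 1.2649.
u_2 = w_2 − 1.2649·e_1 = (0.6000, -0.2000).
‖u_2‖ = 0.6325, so e_2 = (0.9487, -0.3162).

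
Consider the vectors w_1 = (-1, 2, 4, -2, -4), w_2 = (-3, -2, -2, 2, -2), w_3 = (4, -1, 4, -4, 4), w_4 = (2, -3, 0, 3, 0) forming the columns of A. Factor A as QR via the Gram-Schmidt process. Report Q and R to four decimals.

w_1 = (-1, 2, 4, -2, -4); ‖w_1‖ = 6.4031, so q_1 = (-0.1562, 0.3123, 0.6247, -0.3123, -0.6247).
q_1·w_2 = (-0.1562)·(-3) + 0.3123·(-2) + 0.6247·(-2) + (-0.3123)·2 + (-0.6247)·(-2) = -0.7809.
u_2 = w_2 + 0.7809·q_1 = (-3.1220, -1.7561, -1.5122, 1.7561, -2.4878).
‖u_2‖ = 4.9386, so q_2 = (-0.6321, -0.3556, -0.3062, 0.3556, -0.5037).
q_1·w_3 = (-0.1562)·4 + 0.3123·(-1) + 0.6247·4 + (-0.3123)·(-4) + (-0.6247)·4 = 0.3123; q_2·w_3 = (-0.6321)·4 + (-0.3556)·(-1) + (-0.3062)·4 + 0.3556·(-4) + (-0.5037)·4 = -6.8351.
u_3 = w_3 − 0.3123·q_1 + 6.8351·q_2 = (-0.2720, -3.5280, 1.7120, -1.4720, 0.7520).
‖u_3‖ = 4.2643, so q_3 = (-0.0638, -0.8273, 0.4015, -0.3452, 0.1763).
q_1·w_4 = (-0.1562)·2 + 0.3123·(-3) + 0.6247·0 + (-0.3123)·3 + (-0.6247)·0 = -2.1864; q_2·w_4 = (-0.6321)·2 + (-0.3556)·(-3) + (-0.3062)·0 + 0.3556·3 + (-0.5037)·0 = 0.8692; q_3·w_4 = (-0.0638)·2 + (-0.8273)·(-3) + 0.4015·0 + (-0.3452)·3 + 0.1763·0 = 1.3189.
u_4 = w_4 + 2.1864·q_1 − 0.8692·q_2 − 1.3189·q_3 = (2.2921, -0.9168, 1.1025, 2.4633, -1.1606).
‖u_4‖ = 3.8373, so q_4 = (0.5973, -0.2389, 0.2873, 0.6419, -0.3025).

Q = [[-0.1562, -0.6321, -0.0638, 0.5973], [0.3123, -0.3556, -0.8273, -0.2389], [0.6247, -0.3062, 0.4015, 0.2873], [-0.3123, 0.3556, -0.3452, 0.6419], [-0.6247, -0.5037, 0.1763, -0.3025]], R = [[6.4031, -0.7809, 0.3123, -2.1864], [0.0000, 4.9386, -6.8351, 0.8692], [0.0000, 0.0000, 4.2643, 1.3189], [0.0000, 0.0000, 0.0000, 3.8373]]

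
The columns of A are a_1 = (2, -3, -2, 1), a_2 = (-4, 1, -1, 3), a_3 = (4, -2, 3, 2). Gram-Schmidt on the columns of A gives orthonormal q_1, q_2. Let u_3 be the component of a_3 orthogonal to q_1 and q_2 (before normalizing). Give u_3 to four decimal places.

q_1 = a_1/‖a_1‖ = (2, -3, -2, 1)/4.2426 = (0.4714, -0.7071, -0.4714, 0.2357).
r_{12} = q_1·a_2 = -1.4142.
u_2 = a_2 + 1.4142·q_1 = (-3.3333, 0.0000, -1.6667, 3.3333).
‖u_2‖ = 5.0000, so q_2 = (-0.6667, 0.0000, -0.3333, 0.6667).
r_{13} = q_1·a_3 = 2.3570; r_{23} = q_2·a_3 = -2.3333.
u_3 = a_3 − 2.3570·q_1 + 2.3333·q_2 = (1.3333, -0.3333, 3.3333, 3.0000).

u_3 = (1.3333, -0.3333, 3.3333, 3.0000)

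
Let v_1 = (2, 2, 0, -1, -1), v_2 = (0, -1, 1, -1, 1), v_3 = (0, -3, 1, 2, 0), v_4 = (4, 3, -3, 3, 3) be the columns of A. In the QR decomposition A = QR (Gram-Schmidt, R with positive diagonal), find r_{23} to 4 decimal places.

v_1 = (2, 2, 0, -1, -1); ‖v_1‖ = 3.1623, so e_1 = (0.6325, 0.6325, 0.0000, -0.3162, -0.3162).
e_1·v_2 = 0.6325·0 + 0.6325·(-1) + 0.0000·1 + (-0.3162)·(-1) + (-0.3162)·1 = -0.6325.
u_2 = v_2 + 0.6325·e_1 = (0.4000, -0.6000, 1.0000, -1.2000, 0.8000).
‖u_2‖ = 1.8974, so e_2 = (0.2108, -0.3162, 0.5270, -0.6325, 0.4216).
r_{23} = e_2·v_3 = 0.2108.

r_{23} = 0.2108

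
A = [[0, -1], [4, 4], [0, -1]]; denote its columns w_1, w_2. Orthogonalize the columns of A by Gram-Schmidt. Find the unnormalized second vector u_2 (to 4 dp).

u_2 = (-1.0000, 0.0000, -1.0000)

w_1 = (0, 4, 0); ‖w_1‖ = 4.0000, so q_1 = (0.0000, 1.0000, 0.0000).
q_1·w_2 = 0.0000·(-1) + 1.0000·4 + 0.0000·(-1) = 4.0000.
u_2 = w_2 − 4.0000·q_1 = (-1.0000, 0.0000, -1.0000).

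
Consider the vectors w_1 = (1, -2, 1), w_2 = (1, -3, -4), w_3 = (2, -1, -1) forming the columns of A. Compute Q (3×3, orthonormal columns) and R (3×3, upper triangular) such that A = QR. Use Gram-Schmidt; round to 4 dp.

Q = [[0.4082, 0.1010, 0.9073], [-0.8165, -0.4041, 0.4124], [0.4082, -0.9091, -0.0825]], R = [[2.4495, 1.2247, 1.2247], [0.0000, 4.9497, 1.5152], [0.0000, 0.0000, 1.4846]]

w_1 = (1, -2, 1); ‖w_1‖ = 2.4495, so q_1 = (0.4082, -0.8165, 0.4082).
q_1·w_2 = 0.4082·1 + (-0.8165)·(-3) + 0.4082·(-4) = 1.2247.
u_2 = w_2 − 1.2247·q_1 = (0.5000, -2.0000, -4.5000).
‖u_2‖ = 4.9497, so q_2 = (0.1010, -0.4041, -0.9091).
q_1·w_3 = 0.4082·2 + (-0.8165)·(-1) + 0.4082·(-1) = 1.2247; q_2·w_3 = 0.1010·2 + (-0.4041)·(-1) + (-0.9091)·(-1) = 1.5152.
u_3 = w_3 − 1.2247·q_1 − 1.5152·q_2 = (1.3469, 0.6122, -0.1224).
‖u_3‖ = 1.4846, so q_3 = (0.9073, 0.4124, -0.0825).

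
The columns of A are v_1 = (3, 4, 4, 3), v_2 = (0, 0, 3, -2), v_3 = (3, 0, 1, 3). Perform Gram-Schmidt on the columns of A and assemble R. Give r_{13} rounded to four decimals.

v_1 = (3, 4, 4, 3); ‖v_1‖ = 7.0711, so e_1 = (0.4243, 0.5657, 0.5657, 0.4243).
r_{13} = e_1·v_3 = 3.1113.

r_{13} = 3.1113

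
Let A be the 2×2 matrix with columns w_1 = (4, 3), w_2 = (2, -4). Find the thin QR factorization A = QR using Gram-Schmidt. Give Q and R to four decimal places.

w_1 = (4, 3); ‖w_1‖ = 5.0000, so q_1 = (0.8000, 0.6000).
q_1·w_2 = 0.8000·2 + 0.6000·(-4) = -0.8000.
u_2 = w_2 + 0.8000·q_1 = (2.6400, -3.5200).
‖u_2‖ = 4.4000, so q_2 = (0.6000, -0.8000).

Q = [[0.8000, 0.6000], [0.6000, -0.8000]], R = [[5.0000, -0.8000], [0.0000, 4.4000]]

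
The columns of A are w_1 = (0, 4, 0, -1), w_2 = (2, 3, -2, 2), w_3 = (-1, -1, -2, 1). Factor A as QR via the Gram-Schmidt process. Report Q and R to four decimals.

Q = [[0.0000, 0.5144, -0.7170], [0.9701, 0.1664, 0.0037], [0.0000, -0.5144, -0.6969], [-0.2425, 0.6657, 0.0147]], R = [[4.1231, 2.4254, -1.2127], [0.0000, 3.8881, 1.0136], [0.0000, 0.0000, 2.1218]]

e_1 = w_1/‖w_1‖ = (0, 4, 0, -1)/4.1231 = (0.0000, 0.9701, 0.0000, -0.2425).
r_{12} = e_1·w_2 = 2.4254.
u_2 = w_2 − 2.4254·e_1 = (2.0000, 0.6471, -2.0000, 2.5882).
‖u_2‖ = 3.8881, so e_2 = (0.5144, 0.1664, -0.5144, 0.6657).
r_{13} = e_1·w_3 = -1.2127; r_{23} = e_2·w_3 = 1.0136.
u_3 = w_3 + 1.2127·e_1 − 1.0136·e_2 = (-1.5214, 0.0078, -1.4786, 0.0311).
‖u_3‖ = 2.1218, so e_3 = (-0.7170, 0.0037, -0.6969, 0.0147).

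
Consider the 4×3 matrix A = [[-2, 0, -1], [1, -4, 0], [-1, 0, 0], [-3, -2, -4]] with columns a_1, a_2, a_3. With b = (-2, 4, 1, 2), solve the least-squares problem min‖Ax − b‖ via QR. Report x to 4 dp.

x = (0.5000, -0.9167, -0.3333)

a_1 = (-2, 1, -1, -3); ‖a_1‖ = 3.8730, so e_1 = (-0.5164, 0.2582, -0.2582, -0.7746).
e_1·a_2 = (-0.5164)·0 + 0.2582·(-4) + (-0.2582)·0 + (-0.7746)·(-2) = 0.5164.
u_2 = a_2 − 0.5164·e_1 = (0.2667, -4.1333, 0.1333, -1.6000).
‖u_2‖ = 4.4422, so e_2 = (0.0600, -0.9305, 0.0300, -0.3602).
e_1·a_3 = (-0.5164)·(-1) + 0.2582·0 + (-0.2582)·0 + (-0.7746)·(-4) = 3.6148; e_2·a_3 = 0.0600·(-1) + (-0.9305)·0 + 0.0300·0 + (-0.3602)·(-4) = 1.3807.
u_3 = a_3 − 3.6148·e_1 − 1.3807·e_2 = (0.7838, 0.3514, 0.8919, -0.7027).
‖u_3‖ = 1.4237, so e_3 = (0.5505, 0.2468, 0.6264, -0.4936).
Qᵀb = (0.2582, -4.5323, -0.4746).
Back-substitute: x_3 = -0.4746/1.4237 = -0.3333.
x_2 = (-4.5323 − 1.3807·(-0.3333))/4.4422 = -0.9167.
x_1 = (0.2582 − 0.5164·(-0.9167) − 3.6148·(-0.3333))/3.8730 = 0.5000.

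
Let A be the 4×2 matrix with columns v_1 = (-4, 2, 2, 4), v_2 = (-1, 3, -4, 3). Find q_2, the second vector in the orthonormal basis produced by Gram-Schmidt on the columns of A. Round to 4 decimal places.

q_2 = (0.0729, 0.4192, -0.8567, 0.2916)

v_1 = (-4, 2, 2, 4); ‖v_1‖ = 6.3246, so q_1 = (-0.6325, 0.3162, 0.3162, 0.6325).
q_1·v_2 = (-0.6325)·(-1) + 0.3162·3 + 0.3162·(-4) + 0.6325·3 = 2.2136.
u_2 = v_2 − 2.2136·q_1 = (0.4000, 2.3000, -4.7000, 1.6000).
‖u_2‖ = 5.4863, so q_2 = (0.0729, 0.4192, -0.8567, 0.2916).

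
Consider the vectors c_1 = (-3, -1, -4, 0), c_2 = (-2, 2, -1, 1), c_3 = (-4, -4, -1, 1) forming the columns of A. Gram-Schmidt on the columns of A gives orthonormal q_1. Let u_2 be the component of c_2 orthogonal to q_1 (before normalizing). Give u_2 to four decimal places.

c_1 = (-3, -1, -4, 0); ‖c_1‖ = 5.0990, so q_1 = (-0.5883, -0.1961, -0.7845, 0.0000).
q_1·c_2 = (-0.5883)·(-2) + (-0.1961)·2 + (-0.7845)·(-1) + 0.0000·1 = 1.5689.
u_2 = c_2 − 1.5689·q_1 = (-1.0769, 2.3077, 0.2308, 1.0000).

u_2 = (-1.0769, 2.3077, 0.2308, 1.0000)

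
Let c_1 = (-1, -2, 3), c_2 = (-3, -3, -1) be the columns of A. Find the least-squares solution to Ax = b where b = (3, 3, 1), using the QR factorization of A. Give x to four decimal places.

c_1 = (-1, -2, 3); ‖c_1‖ = 3.7417, so e_1 = (-0.2673, -0.5345, 0.8018).
e_1·c_2 = (-0.2673)·(-3) + (-0.5345)·(-3) + 0.8018·(-1) = 1.6036.
u_2 = c_2 − 1.6036·e_1 = (-2.5714, -2.1429, -2.2857).
‖u_2‖ = 4.0532, so e_2 = (-0.6344, -0.5287, -0.5639).
Qᵀb = (-1.6036, -4.0532).
Back-substitute: x_2 = -4.0532/4.0532 = -1.0000.
x_1 = (-1.6036 − 1.6036·(-1.0000))/3.7417 = 0.0000.

x = (0.0000, -1.0000)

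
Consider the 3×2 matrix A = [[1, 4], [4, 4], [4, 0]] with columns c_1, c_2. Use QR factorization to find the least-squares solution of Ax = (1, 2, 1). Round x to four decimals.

x = (0.2683, 0.2073)

q_1 = c_1/‖c_1‖ = (1, 4, 4)/5.7446 = (0.1741, 0.6963, 0.6963).
r_{12} = q_1·c_2 = 3.4816.
u_2 = c_2 − 3.4816·q_1 = (3.3939, 1.5758, -2.4242).
‖u_2‖ = 4.4586, so q_2 = (0.7612, 0.3534, -0.5437).
Qᵀb = (2.2630, 0.9243).
Back-substitute: x_2 = 0.9243/4.4586 = 0.2073.
x_1 = (2.2630 − 3.4816·0.2073)/5.7446 = 0.2683.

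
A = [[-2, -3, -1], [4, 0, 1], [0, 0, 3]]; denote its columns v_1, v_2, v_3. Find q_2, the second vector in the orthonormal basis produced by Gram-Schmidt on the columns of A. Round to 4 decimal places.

q_1 = v_1/‖v_1‖ = (-2, 4, 0)/4.4721 = (-0.4472, 0.8944, 0.0000).
r_{12} = q_1·v_2 = 1.3416.
u_2 = v_2 − 1.3416·q_1 = (-2.4000, -1.2000, 0.0000).
‖u_2‖ = 2.6833, so q_2 = (-0.8944, -0.4472, 0.0000).

q_2 = (-0.8944, -0.4472, 0.0000)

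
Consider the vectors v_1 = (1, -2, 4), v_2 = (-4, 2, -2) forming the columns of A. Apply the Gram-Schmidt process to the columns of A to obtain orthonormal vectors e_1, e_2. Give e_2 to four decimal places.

v_1 = (1, -2, 4); ‖v_1‖ = 4.5826, so e_1 = (0.2182, -0.4364, 0.8729).
e_1·v_2 = 0.2182·(-4) + (-0.4364)·2 + 0.8729·(-2) = -3.4915.
u_2 = v_2 + 3.4915·e_1 = (-3.2381, 0.4762, 1.0476).
‖u_2‖ = 3.4365, so e_2 = (-0.9423, 0.1386, 0.3049).

e_2 = (-0.9423, 0.1386, 0.3049)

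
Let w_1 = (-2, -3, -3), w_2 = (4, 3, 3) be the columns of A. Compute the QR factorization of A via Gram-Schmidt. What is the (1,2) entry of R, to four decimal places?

r_{12} = -5.5432

w_1 = (-2, -3, -3); ‖w_1‖ = 4.6904, so e_1 = (-0.4264, -0.6396, -0.6396).
r_{12} = e_1·w_2 = -5.5432.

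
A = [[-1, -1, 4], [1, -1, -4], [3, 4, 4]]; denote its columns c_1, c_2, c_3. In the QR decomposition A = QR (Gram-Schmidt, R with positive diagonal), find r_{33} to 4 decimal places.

r_{33} = 4.3546

c_1 = (-1, 1, 3); ‖c_1‖ = 3.3166, so q_1 = (-0.3015, 0.3015, 0.9045).
q_1·c_2 = (-0.3015)·(-1) + 0.3015·(-1) + 0.9045·4 = 3.6181.
u_2 = c_2 − 3.6181·q_1 = (0.0909, -2.0909, 0.7273).
‖u_2‖ = 2.2156, so q_2 = (0.0410, -0.9437, 0.3282).
q_1·c_3 = (-0.3015)·4 + 0.3015·(-4) + 0.9045·4 = 1.2060; q_2·c_3 = 0.0410·4 + (-0.9437)·(-4) + 0.3282·4 = 5.2519.
u_3 = c_3 − 1.2060·q_1 − 5.2519·q_2 = (4.1481, 0.5926, 1.1852).
r_{33} = ‖u_3‖ = 4.3546.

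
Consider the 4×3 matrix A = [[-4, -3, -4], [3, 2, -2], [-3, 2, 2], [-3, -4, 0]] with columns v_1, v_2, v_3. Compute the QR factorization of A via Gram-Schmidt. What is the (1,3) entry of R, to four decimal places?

r_{13} = 0.6100

v_1 = (-4, 3, -3, -3); ‖v_1‖ = 6.5574, so e_1 = (-0.6100, 0.4575, -0.4575, -0.4575).
r_{13} = e_1·v_3 = 0.6100.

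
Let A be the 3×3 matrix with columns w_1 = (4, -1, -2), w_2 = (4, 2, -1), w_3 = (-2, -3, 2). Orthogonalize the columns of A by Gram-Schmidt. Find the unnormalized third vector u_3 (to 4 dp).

w_1 = (4, -1, -2); ‖w_1‖ = 4.5826, so e_1 = (0.8729, -0.2182, -0.4364).
e_1·w_2 = 0.8729·4 + (-0.2182)·2 + (-0.4364)·(-1) = 3.4915.
u_2 = w_2 − 3.4915·e_1 = (0.9524, 2.7619, 0.5238).
‖u_2‖ = 2.9681, so e_2 = (0.3209, 0.9305, 0.1765).
e_1·w_3 = 0.8729·(-2) + (-0.2182)·(-3) + (-0.4364)·2 = -1.9640; e_2·w_3 = 0.3209·(-2) + 0.9305·(-3) + 0.1765·2 = -3.0804.
u_3 = w_3 + 1.9640·e_1 + 3.0804·e_2 = (0.7027, -0.5622, 1.6865).

u_3 = (0.7027, -0.5622, 1.6865)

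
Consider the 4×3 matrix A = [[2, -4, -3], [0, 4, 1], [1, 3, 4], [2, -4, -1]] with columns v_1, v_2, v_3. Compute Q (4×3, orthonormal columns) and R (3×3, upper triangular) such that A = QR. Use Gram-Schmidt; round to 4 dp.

Q = [[0.6667, -0.1797, -0.5015], [0.0000, 0.6470, -0.6486], [0.3333, 0.7189, 0.5188], [0.6667, -0.1797, 0.2421]], R = [[3.0000, -4.3333, -1.3333], [0.0000, 6.1824, 4.2414], [0.0000, 0.0000, 2.6893]]

v_1 = (2, 0, 1, 2); ‖v_1‖ = 3.0000, so e_1 = (0.6667, 0.0000, 0.3333, 0.6667).
e_1·v_2 = 0.6667·(-4) + 0.0000·4 + 0.3333·3 + 0.6667·(-4) = -4.3333.
u_2 = v_2 + 4.3333·e_1 = (-1.1111, 4.0000, 4.4444, -1.1111).
‖u_2‖ = 6.1824, so e_2 = (-0.1797, 0.6470, 0.7189, -0.1797).
e_1·v_3 = 0.6667·(-3) + 0.0000·1 + 0.3333·4 + 0.6667·(-1) = -1.3333; e_2·v_3 = (-0.1797)·(-3) + 0.6470·1 + 0.7189·4 + (-0.1797)·(-1) = 4.2414.
u_3 = v_3 + 1.3333·e_1 − 4.2414·e_2 = (-1.3488, -1.7442, 1.3953, 0.6512).
‖u_3‖ = 2.6893, so e_3 = (-0.5015, -0.6486, 0.5188, 0.2421).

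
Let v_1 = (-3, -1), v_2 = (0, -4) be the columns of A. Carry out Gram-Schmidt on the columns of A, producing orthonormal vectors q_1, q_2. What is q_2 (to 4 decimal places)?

q_2 = (0.3162, -0.9487)

v_1 = (-3, -1); ‖v_1‖ = 3.1623, so q_1 = (-0.9487, -0.3162).
q_1·v_2 = (-0.9487)·0 + (-0.3162)·(-4) = 1.2649.
u_2 = v_2 − 1.2649·q_1 = (1.2000, -3.6000).
‖u_2‖ = 3.7947, so q_2 = (0.3162, -0.9487).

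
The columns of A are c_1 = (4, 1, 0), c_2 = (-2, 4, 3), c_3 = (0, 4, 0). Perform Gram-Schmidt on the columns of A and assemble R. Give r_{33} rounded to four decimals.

r_{33} = 2.1978

e_1 = c_1/‖c_1‖ = (4, 1, 0)/4.1231 = (0.9701, 0.2425, 0.0000).
r_{12} = e_1·c_2 = -0.9701.
u_2 = c_2 + 0.9701·e_1 = (-1.0588, 4.2353, 3.0000).
‖u_2‖ = 5.2971, so e_2 = (-0.1999, 0.7996, 0.5664).
r_{13} = e_1·c_3 = 0.9701; r_{23} = e_2·c_3 = 3.1982.
u_3 = c_3 − 0.9701·e_1 − 3.1982·e_2 = (-0.3019, 1.2075, -1.8113).
r_{33} = ‖u_3‖ = 2.1978.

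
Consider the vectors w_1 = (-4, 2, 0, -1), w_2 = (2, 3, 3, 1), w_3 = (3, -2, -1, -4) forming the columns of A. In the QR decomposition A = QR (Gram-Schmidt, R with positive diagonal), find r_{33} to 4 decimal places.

r_{33} = 4.4473

w_1 = (-4, 2, 0, -1); ‖w_1‖ = 4.5826, so e_1 = (-0.8729, 0.4364, 0.0000, -0.2182).
e_1·w_2 = (-0.8729)·2 + 0.4364·3 + 0.0000·3 + (-0.2182)·1 = -0.6547.
u_2 = w_2 + 0.6547·e_1 = (1.4286, 3.2857, 3.0000, 0.8571).
‖u_2‖ = 4.7509, so e_2 = (0.3007, 0.6916, 0.6315, 0.1804).
e_1·w_3 = (-0.8729)·3 + 0.4364·(-2) + 0.0000·(-1) + (-0.2182)·(-4) = -2.6186; e_2·w_3 = 0.3007·3 + 0.6916·(-2) + 0.6315·(-1) + 0.1804·(-4) = -1.8342.
u_3 = w_3 + 2.6186·e_1 + 1.8342·e_2 = (1.2658, 0.4114, 0.1582, -4.2405).
r_{33} = ‖u_3‖ = 4.4473.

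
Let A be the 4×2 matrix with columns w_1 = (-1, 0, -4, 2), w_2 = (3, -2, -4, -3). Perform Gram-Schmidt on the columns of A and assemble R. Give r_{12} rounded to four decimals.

r_{12} = 1.5275

w_1 = (-1, 0, -4, 2); ‖w_1‖ = 4.5826, so e_1 = (-0.2182, 0.0000, -0.8729, 0.4364).
r_{12} = e_1·w_2 = 1.5275.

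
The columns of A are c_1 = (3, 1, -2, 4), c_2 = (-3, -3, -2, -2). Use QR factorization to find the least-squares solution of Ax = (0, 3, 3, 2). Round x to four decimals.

q_1 = c_1/‖c_1‖ = (3, 1, -2, 4)/5.4772 = (0.5477, 0.1826, -0.3651, 0.7303).
r_{12} = q_1·c_2 = -2.9212.
u_2 = c_2 + 2.9212·q_1 = (-1.4000, -2.4667, -3.0667, 0.1333).
‖u_2‖ = 4.1793, so q_2 = (-0.3350, -0.5902, -0.7338, 0.0319).
Qᵀb = (0.9129, -3.9081).
Back-substitute: x_2 = -3.9081/4.1793 = -0.9351.
x_1 = (0.9129 + 2.9212·(-0.9351))/5.4772 = -0.3321.

x = (-0.3321, -0.9351)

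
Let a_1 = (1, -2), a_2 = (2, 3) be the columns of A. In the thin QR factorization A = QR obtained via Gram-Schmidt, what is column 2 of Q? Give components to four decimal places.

e_2 = (0.8944, 0.4472)

e_1 = a_1/‖a_1‖ = (1, -2)/2.2361 = (0.4472, -0.8944).
r_{12} = e_1·a_2 = -1.7889.
u_2 = a_2 + 1.7889·e_1 = (2.8000, 1.4000).
‖u_2‖ = 3.1305, so e_2 = (0.8944, 0.4472).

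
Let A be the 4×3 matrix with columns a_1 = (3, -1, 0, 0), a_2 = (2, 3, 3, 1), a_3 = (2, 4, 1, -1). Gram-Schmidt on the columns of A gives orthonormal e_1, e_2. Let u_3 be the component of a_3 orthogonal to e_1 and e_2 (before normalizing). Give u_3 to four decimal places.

a_1 = (3, -1, 0, 0); ‖a_1‖ = 3.1623, so e_1 = (0.9487, -0.3162, 0.0000, 0.0000).
e_1·a_2 = 0.9487·2 + (-0.3162)·3 + 0.0000·3 + 0.0000·1 = 0.9487.
u_2 = a_2 − 0.9487·e_1 = (1.1000, 3.3000, 3.0000, 1.0000).
‖u_2‖ = 4.7011, so e_2 = (0.2340, 0.7020, 0.6382, 0.2127).
e_1·a_3 = 0.9487·2 + (-0.3162)·4 + 0.0000·1 + 0.0000·(-1) = 0.6325; e_2·a_3 = 0.2340·2 + 0.7020·4 + 0.6382·1 + 0.2127·(-1) = 3.7013.
u_3 = a_3 − 0.6325·e_1 − 3.7013·e_2 = (0.5339, 1.6018, -1.3620, -1.7873).

u_3 = (0.5339, 1.6018, -1.3620, -1.7873)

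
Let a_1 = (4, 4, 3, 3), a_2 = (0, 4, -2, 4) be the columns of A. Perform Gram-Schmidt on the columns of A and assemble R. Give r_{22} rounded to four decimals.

r_{22} = 5.1303

a_1 = (4, 4, 3, 3); ‖a_1‖ = 7.0711, so q_1 = (0.5657, 0.5657, 0.4243, 0.4243).
q_1·a_2 = 0.5657·0 + 0.5657·4 + 0.4243·(-2) + 0.4243·4 = 3.1113.
u_2 = a_2 − 3.1113·q_1 = (-1.7600, 2.2400, -3.3200, 2.6800).
r_{22} = ‖u_2‖ = 5.1303.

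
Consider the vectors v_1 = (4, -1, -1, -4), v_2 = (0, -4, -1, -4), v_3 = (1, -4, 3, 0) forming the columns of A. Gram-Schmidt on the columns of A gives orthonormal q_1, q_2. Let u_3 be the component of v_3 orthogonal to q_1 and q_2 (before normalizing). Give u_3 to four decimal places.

u_3 = (1.6344, -2.1791, 3.3363, 1.3451)

v_1 = (4, -1, -1, -4); ‖v_1‖ = 5.8310, so q_1 = (0.6860, -0.1715, -0.1715, -0.6860).
q_1·v_2 = 0.6860·0 + (-0.1715)·(-4) + (-0.1715)·(-1) + (-0.6860)·(-4) = 3.6015.
u_2 = v_2 − 3.6015·q_1 = (-2.4706, -3.3824, -0.3824, -1.5294).
‖u_2‖ = 4.4754, so q_2 = (-0.5520, -0.7558, -0.0854, -0.3417).
q_1·v_3 = 0.6860·1 + (-0.1715)·(-4) + (-0.1715)·3 + (-0.6860)·0 = 0.8575; q_2·v_3 = (-0.5520)·1 + (-0.7558)·(-4) + (-0.0854)·3 + (-0.3417)·0 = 2.2147.
u_3 = v_3 − 0.8575·q_1 − 2.2147·q_2 = (1.6344, -2.1791, 3.3363, 1.3451).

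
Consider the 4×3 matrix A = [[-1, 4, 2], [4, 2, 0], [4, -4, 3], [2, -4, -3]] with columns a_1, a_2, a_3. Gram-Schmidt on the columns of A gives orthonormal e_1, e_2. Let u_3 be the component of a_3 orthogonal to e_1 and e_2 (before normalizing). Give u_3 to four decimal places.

a_1 = (-1, 4, 4, 2); ‖a_1‖ = 6.0828, so e_1 = (-0.1644, 0.6576, 0.6576, 0.3288).
e_1·a_2 = (-0.1644)·4 + 0.6576·2 + 0.6576·(-4) + 0.3288·(-4) = -3.2880.
u_2 = a_2 + 3.2880·e_1 = (3.4595, 4.1622, -1.8378, -2.9189).
‖u_2‖ = 6.4179, so e_2 = (0.5390, 0.6485, -0.2864, -0.4548).
e_1·a_3 = (-0.1644)·2 + 0.6576·0 + 0.6576·3 + 0.3288·(-3) = 0.6576; e_2·a_3 = 0.5390·2 + 0.6485·0 + (-0.2864)·3 + (-0.4548)·(-3) = 1.5834.
u_3 = a_3 − 0.6576·e_1 − 1.5834·e_2 = (1.2546, -1.4593, 3.0210, -2.4961).

u_3 = (1.2546, -1.4593, 3.0210, -2.4961)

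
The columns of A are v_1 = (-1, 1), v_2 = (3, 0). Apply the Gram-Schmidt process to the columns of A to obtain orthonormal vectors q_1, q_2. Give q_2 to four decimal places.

v_1 = (-1, 1); ‖v_1‖ = 1.4142, so q_1 = (-0.7071, 0.7071).
q_1·v_2 = (-0.7071)·3 + 0.7071·0 = -2.1213.
u_2 = v_2 + 2.1213·q_1 = (1.5000, 1.5000).
‖u_2‖ = 2.1213, so q_2 = (0.7071, 0.7071).

q_2 = (0.7071, 0.7071)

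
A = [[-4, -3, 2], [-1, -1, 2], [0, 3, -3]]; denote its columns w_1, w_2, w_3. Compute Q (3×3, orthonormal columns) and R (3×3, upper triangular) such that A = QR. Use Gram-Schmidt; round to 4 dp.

e_1 = w_1/‖w_1‖ = (-4, -1, 0)/4.1231 = (-0.9701, -0.2425, 0.0000).
r_{12} = e_1·w_2 = 3.1530.
u_2 = w_2 − 3.1530·e_1 = (0.0588, -0.2353, 3.0000).
‖u_2‖ = 3.0098, so e_2 = (0.0195, -0.0782, 0.9967).
r_{13} = e_1·w_3 = -2.4254; r_{23} = e_2·w_3 = -3.1075.
u_3 = w_3 + 2.4254·e_1 + 3.1075·e_2 = (-0.2922, 1.1688, 0.0974).
‖u_3‖ = 1.2087, so e_3 = (-0.2417, 0.9670, 0.0806).

Q = [[-0.9701, 0.0195, -0.2417], [-0.2425, -0.0782, 0.9670], [0.0000, 0.9967, 0.0806]], R = [[4.1231, 3.1530, -2.4254], [0.0000, 3.0098, -3.1075], [0.0000, 0.0000, 1.2087]]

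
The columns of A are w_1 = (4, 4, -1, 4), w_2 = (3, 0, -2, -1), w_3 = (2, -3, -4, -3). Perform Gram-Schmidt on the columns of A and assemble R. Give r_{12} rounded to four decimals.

r_{12} = 1.4286

e_1 = w_1/‖w_1‖ = (4, 4, -1, 4)/7.0000 = (0.5714, 0.5714, -0.1429, 0.5714).
r_{12} = e_1·w_2 = 1.4286.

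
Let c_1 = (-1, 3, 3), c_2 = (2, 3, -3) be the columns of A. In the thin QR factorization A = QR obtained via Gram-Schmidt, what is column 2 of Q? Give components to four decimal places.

q_2 = (0.4059, 0.7103, -0.5750)

c_1 = (-1, 3, 3); ‖c_1‖ = 4.3589, so q_1 = (-0.2294, 0.6882, 0.6882).
q_1·c_2 = (-0.2294)·2 + 0.6882·3 + 0.6882·(-3) = -0.4588.
u_2 = c_2 + 0.4588·q_1 = (1.8947, 3.3158, -2.6842).
‖u_2‖ = 4.6679, so q_2 = (0.4059, 0.7103, -0.5750).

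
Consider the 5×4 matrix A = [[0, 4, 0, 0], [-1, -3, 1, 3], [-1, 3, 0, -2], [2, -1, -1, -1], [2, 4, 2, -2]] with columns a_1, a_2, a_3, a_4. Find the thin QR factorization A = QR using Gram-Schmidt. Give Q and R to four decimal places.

a_1 = (0, -1, -1, 2, 2); ‖a_1‖ = 3.1623, so e_1 = (0.0000, -0.3162, -0.3162, 0.6325, 0.6325).
e_1·a_2 = 0.0000·4 + (-0.3162)·(-3) + (-0.3162)·3 + 0.6325·(-1) + 0.6325·4 = 1.8974.
u_2 = a_2 − 1.8974·e_1 = (4.0000, -2.4000, 3.6000, -2.2000, 2.8000).
‖u_2‖ = 6.8848, so e_2 = (0.5810, -0.3486, 0.5229, -0.3195, 0.4067).
e_1·a_3 = 0.0000·0 + (-0.3162)·1 + (-0.3162)·0 + 0.6325·(-1) + 0.6325·2 = 0.3162; e_2·a_3 = 0.5810·0 + (-0.3486)·1 + 0.5229·0 + (-0.3195)·(-1) + 0.4067·2 = 0.7843.
u_3 = a_3 − 0.3162·e_1 − 0.7843·e_2 = (-0.4557, 1.3734, -0.3101, -0.9494, 1.4810).
‖u_3‖ = 2.2989, so e_3 = (-0.1982, 0.5974, -0.1349, -0.4130, 0.6442).
e_1·a_4 = 0.0000·0 + (-0.3162)·3 + (-0.3162)·(-2) + 0.6325·(-1) + 0.6325·(-2) = -2.2136; e_2·a_4 = 0.5810·0 + (-0.3486)·3 + 0.5229·(-2) + (-0.3195)·(-1) + 0.4067·(-2) = -2.5854; e_3·a_4 = (-0.1982)·0 + 0.5974·3 + (-0.1349)·(-2) + (-0.4130)·(-1) + 0.6442·(-2) = 1.1866.
u_4 = a_4 + 2.2136·e_1 + 2.5854·e_2 − 1.1866·e_3 = (1.7373, 0.6898, -1.1880, 0.0639, -0.3130).
‖u_4‖ = 2.2378, so e_4 = (0.7764, 0.3083, -0.5309, 0.0285, -0.1399).

Q = [[0.0000, 0.5810, -0.1982, 0.7764], [-0.3162, -0.3486, 0.5974, 0.3083], [-0.3162, 0.5229, -0.1349, -0.5309], [0.6325, -0.3195, -0.4130, 0.0285], [0.6325, 0.4067, 0.6442, -0.1399]], R = [[3.1623, 1.8974, 0.3162, -2.2136], [0.0000, 6.8848, 0.7843, -2.5854], [0.0000, 0.0000, 2.2989, 1.1866], [0.0000, 0.0000, 0.0000, 2.2378]]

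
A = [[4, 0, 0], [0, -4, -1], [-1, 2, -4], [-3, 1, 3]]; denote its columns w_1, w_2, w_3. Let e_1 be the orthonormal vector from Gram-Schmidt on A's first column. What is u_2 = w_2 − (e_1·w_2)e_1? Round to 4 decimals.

u_2 = (0.7692, -4.0000, 1.8077, 0.4231)

e_1 = w_1/‖w_1‖ = (4, 0, -1, -3)/5.0990 = (0.7845, 0.0000, -0.1961, -0.5883).
r_{12} = e_1·w_2 = -0.9806.
u_2 = w_2 + 0.9806·e_1 = (0.7692, -4.0000, 1.8077, 0.4231).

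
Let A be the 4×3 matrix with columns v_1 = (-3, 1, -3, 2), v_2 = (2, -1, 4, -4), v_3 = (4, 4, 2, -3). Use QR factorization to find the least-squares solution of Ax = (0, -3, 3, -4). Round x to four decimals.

v_1 = (-3, 1, -3, 2); ‖v_1‖ = 4.7958, so q_1 = (-0.6255, 0.2085, -0.6255, 0.4170).
q_1·v_2 = (-0.6255)·2 + 0.2085·(-1) + (-0.6255)·4 + 0.4170·(-4) = -5.6299.
u_2 = v_2 + 5.6299·q_1 = (-1.5217, 0.1739, 0.4783, -1.6522).
‖u_2‖ = 2.3031, so q_2 = (-0.6607, 0.0755, 0.2077, -0.7174).
q_1·v_3 = (-0.6255)·4 + 0.2085·4 + (-0.6255)·2 + 0.4170·(-3) = -4.1703; q_2·v_3 = (-0.6607)·4 + 0.0755·4 + 0.2077·2 + (-0.7174)·(-3) = 0.2265.
u_3 = v_3 + 4.1703·q_1 − 0.2265·q_2 = (1.5410, 4.8525, -0.6557, -1.0984).
‖u_3‖ = 5.2495, so q_3 = (0.2935, 0.9244, -0.1249, -0.2092).
Qᵀb = (-4.1703, 3.2659, -2.3109).
Back-substitute: x_3 = -2.3109/5.2495 = -0.4402.
x_2 = (3.2659 − 0.2265·(-0.4402))/2.3031 = 1.4613.
x_1 = (-4.1703 + 5.6299·1.4613 + 4.1703·(-0.4402))/4.7958 = 0.4631.

x = (0.4631, 1.4613, -0.4402)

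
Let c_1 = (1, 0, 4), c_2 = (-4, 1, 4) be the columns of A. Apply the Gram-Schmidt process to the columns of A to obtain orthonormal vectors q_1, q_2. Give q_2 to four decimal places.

c_1 = (1, 0, 4); ‖c_1‖ = 4.1231, so q_1 = (0.2425, 0.0000, 0.9701).
q_1·c_2 = 0.2425·(-4) + 0.0000·1 + 0.9701·4 = 2.9104.
u_2 = c_2 − 2.9104·q_1 = (-4.7059, 1.0000, 1.1765).
‖u_2‖ = 4.9527, so q_2 = (-0.9502, 0.2019, 0.2375).

q_2 = (-0.9502, 0.2019, 0.2375)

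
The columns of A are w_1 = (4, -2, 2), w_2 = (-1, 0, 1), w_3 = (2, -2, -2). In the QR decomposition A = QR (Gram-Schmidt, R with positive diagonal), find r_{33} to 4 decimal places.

q_1 = w_1/‖w_1‖ = (4, -2, 2)/4.8990 = (0.8165, -0.4082, 0.4082).
r_{12} = q_1·w_2 = -0.4082.
u_2 = w_2 + 0.4082·q_1 = (-0.6667, -0.1667, 1.1667).
‖u_2‖ = 1.3540, so q_2 = (-0.4924, -0.1231, 0.8616).
r_{13} = q_1·w_3 = 1.6330; r_{23} = q_2·w_3 = -2.4618.
u_3 = w_3 − 1.6330·q_1 + 2.4618·q_2 = (-0.5455, -1.6364, -0.5455).
r_{33} = ‖u_3‖ = 1.8091.

r_{33} = 1.8091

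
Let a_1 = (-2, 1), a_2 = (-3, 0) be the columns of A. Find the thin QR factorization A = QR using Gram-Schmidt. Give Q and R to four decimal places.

Q = [[-0.8944, -0.4472], [0.4472, -0.8944]], R = [[2.2361, 2.6833], [0.0000, 1.3416]]

e_1 = a_1/‖a_1‖ = (-2, 1)/2.2361 = (-0.8944, 0.4472).
r_{12} = e_1·a_2 = 2.6833.
u_2 = a_2 − 2.6833·e_1 = (-0.6000, -1.2000).
‖u_2‖ = 1.3416, so e_2 = (-0.4472, -0.8944).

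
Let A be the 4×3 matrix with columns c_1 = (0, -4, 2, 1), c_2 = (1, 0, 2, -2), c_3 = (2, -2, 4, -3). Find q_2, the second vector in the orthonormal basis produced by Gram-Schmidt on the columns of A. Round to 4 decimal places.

c_1 = (0, -4, 2, 1); ‖c_1‖ = 4.5826, so q_1 = (0.0000, -0.8729, 0.4364, 0.2182).
q_1·c_2 = 0.0000·1 + (-0.8729)·0 + 0.4364·2 + 0.2182·(-2) = 0.4364.
u_2 = c_2 − 0.4364·q_1 = (1.0000, 0.3810, 1.8095, -2.0952).
‖u_2‖ = 2.9681, so q_2 = (0.3369, 0.1283, 0.6097, -0.7059).

q_2 = (0.3369, 0.1283, 0.6097, -0.7059)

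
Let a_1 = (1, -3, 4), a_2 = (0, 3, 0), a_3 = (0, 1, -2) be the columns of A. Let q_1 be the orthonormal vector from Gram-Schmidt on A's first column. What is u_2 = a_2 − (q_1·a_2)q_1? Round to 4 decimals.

u_2 = (0.3462, 1.9615, 1.3846)

a_1 = (1, -3, 4); ‖a_1‖ = 5.0990, so q_1 = (0.1961, -0.5883, 0.7845).
q_1·a_2 = 0.1961·0 + (-0.5883)·3 + 0.7845·0 = -1.7650.
u_2 = a_2 + 1.7650·q_1 = (0.3462, 1.9615, 1.3846).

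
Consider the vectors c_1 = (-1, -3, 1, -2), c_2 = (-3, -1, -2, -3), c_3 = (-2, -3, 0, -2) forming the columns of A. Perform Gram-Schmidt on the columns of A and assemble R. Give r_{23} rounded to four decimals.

r_{23} = 1.2372

c_1 = (-1, -3, 1, -2); ‖c_1‖ = 3.8730, so q_1 = (-0.2582, -0.7746, 0.2582, -0.5164).
q_1·c_2 = (-0.2582)·(-3) + (-0.7746)·(-1) + 0.2582·(-2) + (-0.5164)·(-3) = 2.5820.
u_2 = c_2 − 2.5820·q_1 = (-2.3333, 1.0000, -2.6667, -1.6667).
‖u_2‖ = 4.0415, so q_2 = (-0.5774, 0.2474, -0.6598, -0.4124).
r_{23} = q_2·c_3 = 1.2372.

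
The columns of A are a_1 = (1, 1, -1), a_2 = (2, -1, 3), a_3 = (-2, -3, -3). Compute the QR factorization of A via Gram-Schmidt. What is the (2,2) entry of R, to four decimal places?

a_1 = (1, 1, -1); ‖a_1‖ = 1.7321, so e_1 = (0.5774, 0.5774, -0.5774).
e_1·a_2 = 0.5774·2 + 0.5774·(-1) + (-0.5774)·3 = -1.1547.
u_2 = a_2 + 1.1547·e_1 = (2.6667, -0.3333, 2.3333).
r_{22} = ‖u_2‖ = 3.5590.

r_{22} = 3.5590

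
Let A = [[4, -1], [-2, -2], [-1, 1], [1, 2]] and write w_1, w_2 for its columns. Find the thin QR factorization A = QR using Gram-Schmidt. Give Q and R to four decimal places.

e_1 = w_1/‖w_1‖ = (4, -2, -1, 1)/4.6904 = (0.8528, -0.4264, -0.2132, 0.2132).
r_{12} = e_1·w_2 = 0.2132.
u_2 = w_2 − 0.2132·e_1 = (-1.1818, -1.9091, 1.0455, 1.9545).
‖u_2‖ = 3.1551, so e_2 = (-0.3746, -0.6051, 0.3314, 0.6195).

Q = [[0.8528, -0.3746], [-0.4264, -0.6051], [-0.2132, 0.3314], [0.2132, 0.6195]], R = [[4.6904, 0.2132], [0.0000, 3.1551]]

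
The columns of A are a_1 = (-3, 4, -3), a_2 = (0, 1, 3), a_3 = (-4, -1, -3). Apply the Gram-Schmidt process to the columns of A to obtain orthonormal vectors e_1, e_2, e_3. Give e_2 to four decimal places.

e_2 = (-0.1449, 0.5218, 0.8407)

e_1 = a_1/‖a_1‖ = (-3, 4, -3)/5.8310 = (-0.5145, 0.6860, -0.5145).
r_{12} = e_1·a_2 = -0.8575.
u_2 = a_2 + 0.8575·e_1 = (-0.4412, 1.5882, 2.5588).
‖u_2‖ = 3.0438, so e_2 = (-0.1449, 0.5218, 0.8407).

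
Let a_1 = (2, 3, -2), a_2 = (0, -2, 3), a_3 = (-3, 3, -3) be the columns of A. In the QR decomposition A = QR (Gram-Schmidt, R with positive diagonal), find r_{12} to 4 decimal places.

e_1 = a_1/‖a_1‖ = (2, 3, -2)/4.1231 = (0.4851, 0.7276, -0.4851).
r_{12} = e_1·a_2 = -2.9104.

r_{12} = -2.9104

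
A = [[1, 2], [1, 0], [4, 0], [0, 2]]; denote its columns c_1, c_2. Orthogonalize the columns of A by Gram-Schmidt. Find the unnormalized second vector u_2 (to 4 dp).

c_1 = (1, 1, 4, 0); ‖c_1‖ = 4.2426, so e_1 = (0.2357, 0.2357, 0.9428, 0.0000).
e_1·c_2 = 0.2357·2 + 0.2357·0 + 0.9428·0 + 0.0000·2 = 0.4714.
u_2 = c_2 − 0.4714·e_1 = (1.8889, -0.1111, -0.4444, 2.0000).

u_2 = (1.8889, -0.1111, -0.4444, 2.0000)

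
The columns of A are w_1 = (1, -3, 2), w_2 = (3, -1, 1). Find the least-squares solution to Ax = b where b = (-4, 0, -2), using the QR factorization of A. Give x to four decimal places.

x = (0.2667, -1.4667)

q_1 = w_1/‖w_1‖ = (1, -3, 2)/3.7417 = (0.2673, -0.8018, 0.5345).
r_{12} = q_1·w_2 = 2.1381.
u_2 = w_2 − 2.1381·q_1 = (2.4286, 0.7143, -0.1429).
‖u_2‖ = 2.5355, so q_2 = (0.9578, 0.2817, -0.0563).
Qᵀb = (-2.1381, -3.7187).
Back-substitute: x_2 = -3.7187/2.5355 = -1.4667.
x_1 = (-2.1381 − 2.1381·(-1.4667))/3.7417 = 0.2667.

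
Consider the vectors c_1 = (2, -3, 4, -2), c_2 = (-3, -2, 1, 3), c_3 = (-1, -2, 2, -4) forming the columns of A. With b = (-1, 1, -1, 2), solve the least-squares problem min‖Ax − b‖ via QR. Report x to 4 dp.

q_1 = c_1/‖c_1‖ = (2, -3, 4, -2)/5.7446 = (0.3482, -0.5222, 0.6963, -0.3482).
r_{12} = q_1·c_2 = -0.3482.
u_2 = c_2 + 0.3482·q_1 = (-2.8788, -2.1818, 1.2424, 2.8788).
‖u_2‖ = 4.7832, so q_2 = (-0.6019, -0.4561, 0.2597, 0.6019).
r_{13} = q_1·c_3 = 3.4816; r_{23} = q_2·c_3 = -0.3738.
u_3 = c_3 − 3.4816·q_1 + 0.3738·q_2 = (-2.4371, -0.3523, -0.3272, -2.5629).
‖u_3‖ = 3.5692, so q_3 = (-0.6828, -0.0987, -0.0917, -0.7181).
Qᵀb = (-2.2630, 1.0897, -0.7604).
Back-substitute: x_3 = -0.7604/3.5692 = -0.2130.
x_2 = (1.0897 + 0.3738·(-0.2130))/4.7832 = 0.2112.
x_1 = (-2.2630 + 0.3482·0.2112 − 3.4816·(-0.2130))/5.7446 = -0.2520.

x = (-0.2520, 0.2112, -0.2130)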